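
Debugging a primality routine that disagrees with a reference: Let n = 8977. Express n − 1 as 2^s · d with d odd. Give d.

Halving: 8976 → 4488 → 2244 → 1122 → 561; 561 is odd.
So 8976 = 2^4 · 561.

561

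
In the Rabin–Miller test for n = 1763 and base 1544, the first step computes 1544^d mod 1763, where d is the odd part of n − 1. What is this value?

n − 1 = 1762 = 2^1 · 881, so s = 1 and d = 881.
By repeated squaring, 1544^881 ≡ 806 (mod 1763).

806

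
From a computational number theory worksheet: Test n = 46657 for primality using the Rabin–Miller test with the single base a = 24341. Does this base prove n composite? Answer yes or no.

n − 1 = 46656 = 2^6 · 729, so s = 6 and d = 729.
x_0 = 24341^729 mod 46657 = 36106.
x_0 is neither 1 nor 46656, so continue squaring.
x_1 = 36106^2 mod 46657 = 46656.
x_1 ≡ −1, so 24341 is not a witness.

no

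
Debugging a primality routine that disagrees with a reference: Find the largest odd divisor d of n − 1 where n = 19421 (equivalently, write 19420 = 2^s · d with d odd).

4855

Halving: 19420 → 9710 → 4855; 4855 is odd.
So 19420 = 2^2 · 4855.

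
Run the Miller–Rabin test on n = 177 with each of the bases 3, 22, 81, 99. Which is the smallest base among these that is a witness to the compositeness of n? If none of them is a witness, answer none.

3

n − 1 = 176 = 2^4 · 11, so s = 4 and d = 11.
Base 3: x_0 = 3^11 mod 177 = 147. x_0 is neither 1 nor 176, so continue squaring. x_1 = 147^2 mod 177 = 15. x_2 = 15^2 mod 177 = 48. x_3 = 48^2 mod 177 = 3. Reached i = s−1 = 3 without hitting −1: 3 is a Miller–Rabin witness and 177 is composite.
Base 22: x_0 = 22^11 mod 177 = 166. x_0 is neither 1 nor 176, so continue squaring. x_1 = 166^2 mod 177 = 121. x_2 = 121^2 mod 177 = 127. x_3 = 127^2 mod 177 = 22. Reached i = s−1 = 3 without hitting −1: 22 is a Miller–Rabin witness and 177 is composite.
Base 81: x_0 = 81^11 mod 177 = 48. x_0 is neither 1 nor 176, so continue squaring. x_1 = 48^2 mod 177 = 3. x_2 = 3^2 mod 177 = 9. x_3 = 9^2 mod 177 = 81. Reached i = s−1 = 3 without hitting −1: 81 is a Miller–Rabin witness and 177 is composite.
Base 99: x_0 = 99^11 mod 177 = 93. x_0 is neither 1 nor 176, so continue squaring. x_1 = 93^2 mod 177 = 153. x_2 = 153^2 mod 177 = 45. x_3 = 45^2 mod 177 = 78. Reached i = s−1 = 3 without hitting −1: 99 is a Miller–Rabin witness and 177 is composite.
The smallest witness among the given bases is 3.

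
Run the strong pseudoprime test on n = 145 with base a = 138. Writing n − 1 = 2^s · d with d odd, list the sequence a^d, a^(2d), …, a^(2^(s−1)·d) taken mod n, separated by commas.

n − 1 = 144 = 2^4 · 9, so s = 4 and d = 9.
x_0 = 138^9 mod 145 = 38.
x_1 = 38^2 mod 145 = 139.
x_2 = 139^2 mod 145 = 36.
x_3 = 36^2 mod 145 = 136.

38, 139, 36, 136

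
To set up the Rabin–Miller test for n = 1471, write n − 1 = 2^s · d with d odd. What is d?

Halving: 1470 → 735; 735 is odd.
So 1470 = 2^1 · 735.

735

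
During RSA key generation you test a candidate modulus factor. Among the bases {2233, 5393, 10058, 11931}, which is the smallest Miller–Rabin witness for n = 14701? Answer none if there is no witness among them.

none

n − 1 = 14700 = 2^2 · 3675, so s = 2 and d = 3675.
Base 2233: x_0 = 2233^3675 mod 14701 = 5479. x_0 is neither 1 nor 14700, so continue squaring. x_1 = 5479^2 mod 14701 = 14700. x_1 ≡ −1, so 2233 is not a witness.
Base 5393: x_0 = 5393^3675 mod 14701 = 1. x_0 = 1, so 5393 is not a witness.
Base 10058: x_0 = 10058^3675 mod 14701 = 6089. x_0 is neither 1 nor 14700, so continue squaring. x_1 = 6089^2 mod 14701 = 14700. x_1 ≡ −1, so 10058 is not a witness.
Base 11931: x_0 = 11931^3675 mod 14701 = 14700. x_0 = 14700 ≡ −1, so 11931 is not a witness.
No listed base is a witness for 14701.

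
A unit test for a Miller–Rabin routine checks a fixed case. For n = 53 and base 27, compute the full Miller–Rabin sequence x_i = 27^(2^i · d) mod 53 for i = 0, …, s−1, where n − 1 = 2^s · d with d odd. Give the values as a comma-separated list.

n − 1 = 52 = 2^2 · 13, so s = 2 and d = 13.
x_0 = 27^13 mod 53 = 23.
x_1 = 23^2 mod 53 = 52.

23, 52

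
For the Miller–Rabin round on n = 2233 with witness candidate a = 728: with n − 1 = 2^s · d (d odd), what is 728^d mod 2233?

n − 1 = 2232 = 2^3 · 279, so s = 3 and d = 279.
Repeated squaring mod 2233: 728^1 ≡ 728, 728^2 ≡ 763, 728^4 ≡ 1589, 728^8 ≡ 1631, 728^16 ≡ 658, 728^32 ≡ 1995, 728^64 ≡ 819, 728^128 ≡ 861, 728^256 ≡ 2198.
279 = 256 + 16 + 4 + 2 + 1, so 728^279 ≡ 2198·658·1589·763·728 ≡ 1953 (mod 2233).

1953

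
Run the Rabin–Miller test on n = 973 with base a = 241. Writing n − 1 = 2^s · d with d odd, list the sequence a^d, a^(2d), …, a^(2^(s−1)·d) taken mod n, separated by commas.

n − 1 = 972 = 2^2 · 243, so s = 2 and d = 243.
x_0 = 241^243 mod 973 = 153.
x_1 = 153^2 mod 973 = 57.

153, 57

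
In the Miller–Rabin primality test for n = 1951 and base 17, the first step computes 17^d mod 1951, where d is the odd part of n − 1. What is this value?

n − 1 = 1950 = 2^1 · 975, so s = 1 and d = 975.
17^975 mod 1951 = 1.

1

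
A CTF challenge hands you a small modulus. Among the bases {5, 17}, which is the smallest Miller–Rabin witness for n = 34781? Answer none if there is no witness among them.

none

n − 1 = 34780 = 2^2 · 8695, so s = 2 and d = 8695.
Base 5: x_0 = 5^8695 mod 34781 = 34780. x_0 = 34780 ≡ −1, so 5 is not a witness.
Base 17: x_0 = 17^8695 mod 34781 = 1. x_0 = 1, so 17 is not a witness.
No listed base is a witness for 34781.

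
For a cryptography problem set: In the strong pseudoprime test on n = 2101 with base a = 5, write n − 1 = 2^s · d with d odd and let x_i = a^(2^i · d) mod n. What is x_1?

n − 1 = 2100 = 2^2 · 525, so s = 2 and d = 525.
x_0 = 5^525 mod 2101 = 1178.
x_1 = 1178^2 mod 2101 = 1024.

1024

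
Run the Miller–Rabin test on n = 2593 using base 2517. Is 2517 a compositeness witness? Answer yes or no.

n − 1 = 2592 = 2^5 · 81, so s = 5 and d = 81.
x_0 = 2517^81 mod 2593 = 1896.
x_0 is neither 1 nor 2592, so continue squaring.
x_1 = 1896^2 mod 2593 = 918.
x_2 = 918^2 mod 2593 = 2592.
x_2 ≡ −1, so 2517 is not a witness.

no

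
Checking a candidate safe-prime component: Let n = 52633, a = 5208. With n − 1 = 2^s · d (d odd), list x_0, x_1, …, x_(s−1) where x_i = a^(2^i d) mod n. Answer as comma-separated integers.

41510, 33579, 45115

n − 1 = 52632 = 2^3 · 6579, so s = 3 and d = 6579.
x_0 = 5208^6579 mod 52633 = 41510.
x_1 = 41510^2 mod 52633 = 33579.
x_2 = 33579^2 mod 52633 = 45115.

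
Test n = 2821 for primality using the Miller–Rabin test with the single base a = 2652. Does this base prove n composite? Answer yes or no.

yes

n − 1 = 2820 = 2^2 · 705, so s = 2 and d = 705.
x_0 = 2652^705 mod 2821 = 650.
x_0 is neither 1 nor 2820, so continue squaring.
x_1 = 650^2 mod 2821 = 2171.
Reached i = s−1 = 1 without hitting −1: 2652 is a Miller–Rabin witness and 2821 is composite.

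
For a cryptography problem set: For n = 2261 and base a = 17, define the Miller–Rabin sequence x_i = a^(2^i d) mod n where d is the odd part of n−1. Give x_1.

1241

n − 1 = 2260 = 2^2 · 565, so s = 2 and d = 565.
x_0 = 17^565 mod 2261 = 1088.
x_1 = 1088^2 mod 2261 = 1241.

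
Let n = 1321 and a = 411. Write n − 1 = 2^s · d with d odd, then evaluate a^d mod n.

257

n − 1 = 1320 = 2^3 · 165, so s = 3 and d = 165.
Repeated squaring mod 1321: 411^1 ≡ 411, 411^2 ≡ 1154, 411^4 ≡ 148, 411^8 ≡ 768, 411^16 ≡ 658, 411^32 ≡ 997, 411^64 ≡ 617, 411^128 ≡ 241.
165 = 128 + 32 + 4 + 1, so 411^165 ≡ 241·997·148·411 ≡ 257 (mod 1321).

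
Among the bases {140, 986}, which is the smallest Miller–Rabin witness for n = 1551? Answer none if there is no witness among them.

n − 1 = 1550 = 2^1 · 775, so s = 1 and d = 775.
Base 140: x_0 = 140^775 mod 1551 = 1550. x_0 = 1550 ≡ −1, so 140 is not a witness.
Base 986: x_0 = 986^775 mod 1551 = 1550. x_0 = 1550 ≡ −1, so 986 is not a witness.
No listed base is a witness for 1551.

none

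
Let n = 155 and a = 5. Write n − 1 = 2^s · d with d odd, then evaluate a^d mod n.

n − 1 = 154 = 2^1 · 77, so s = 1 and d = 77.
Repeated squaring mod 155: 5^1 ≡ 5, 5^2 ≡ 25, 5^4 ≡ 5, 5^8 ≡ 25, 5^16 ≡ 5, 5^32 ≡ 25, 5^64 ≡ 5.
77 = 64 + 8 + 4 + 1, so 5^77 ≡ 5·25·5·5 ≡ 25 (mod 155).

25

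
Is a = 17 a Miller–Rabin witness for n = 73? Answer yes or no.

no

n − 1 = 72 = 2^3 · 9, so s = 3 and d = 9.
x_0 = 17^9 mod 73 = 63.
x_0 is neither 1 nor 72, so continue squaring.
x_1 = 63^2 mod 73 = 27.
x_2 = 27^2 mod 73 = 72.
x_2 ≡ −1, so 17 is not a witness.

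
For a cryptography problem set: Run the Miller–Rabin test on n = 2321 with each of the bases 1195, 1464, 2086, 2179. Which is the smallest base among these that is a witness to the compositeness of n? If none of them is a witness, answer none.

n − 1 = 2320 = 2^4 · 145, so s = 4 and d = 145.
Base 1195: x_0 = 1195^145 mod 2321 = 2320. x_0 = 2320 ≡ −1, so 1195 is not a witness.
Base 1464: x_0 = 1464^145 mod 2321 = 67. x_0 is neither 1 nor 2320, so continue squaring. x_1 = 67^2 mod 2321 = 2168. x_2 = 2168^2 mod 2321 = 199. x_3 = 199^2 mod 2321 = 144. Reached i = s−1 = 3 without hitting −1: 1464 is a Miller–Rabin witness and 2321 is composite.
Base 2086: x_0 = 2086^145 mod 2321 = 472. x_0 is neither 1 nor 2320, so continue squaring. x_1 = 472^2 mod 2321 = 2289. x_2 = 2289^2 mod 2321 = 1024. x_3 = 1024^2 mod 2321 = 1805. Reached i = s−1 = 3 without hitting −1: 2086 is a Miller–Rabin witness and 2321 is composite.
Base 2179: x_0 = 2179^145 mod 2321 = 1662. x_0 is neither 1 nor 2320, so continue squaring. x_1 = 1662^2 mod 2321 = 254. x_2 = 254^2 mod 2321 = 1849. x_3 = 1849^2 mod 2321 = 2289. Reached i = s−1 = 3 without hitting −1: 2179 is a Miller–Rabin witness and 2321 is composite.
The smallest witness among the given bases is 1464.

1464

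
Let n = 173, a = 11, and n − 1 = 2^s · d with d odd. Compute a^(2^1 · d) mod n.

172

n − 1 = 172 = 2^2 · 43, so s = 2 and d = 43.
x_0 = 11^43 mod 173 = 93.
x_1 = 93^2 mod 173 = 172.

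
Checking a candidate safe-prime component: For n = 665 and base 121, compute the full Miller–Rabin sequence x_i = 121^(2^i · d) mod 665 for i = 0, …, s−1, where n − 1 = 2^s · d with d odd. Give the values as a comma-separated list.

11, 121, 11

n − 1 = 664 = 2^3 · 83, so s = 3 and d = 83.
x_0 = 121^83 mod 665 = 11.
x_1 = 11^2 mod 665 = 121.
x_2 = 121^2 mod 665 = 11.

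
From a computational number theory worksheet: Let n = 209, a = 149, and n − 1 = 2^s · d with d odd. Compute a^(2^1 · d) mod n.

n − 1 = 208 = 2^4 · 13, so s = 4 and d = 13.
x_0 = 149^13 mod 209 = 62.
x_1 = 62^2 mod 209 = 82.

82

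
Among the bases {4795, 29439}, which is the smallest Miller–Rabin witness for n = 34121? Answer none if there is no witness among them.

n − 1 = 34120 = 2^3 · 4265, so s = 3 and d = 4265.
Base 4795: x_0 = 4795^4265 mod 34121 = 32392. x_0 is neither 1 nor 34120, so continue squaring. x_1 = 32392^2 mod 34121 = 20914. x_2 = 20914^2 mod 34121 = 32418. Reached i = s−1 = 2 without hitting −1: 4795 is a Miller–Rabin witness and 34121 is composite.
Base 29439: x_0 = 29439^4265 mod 34121 = 13329. x_0 is neither 1 nor 34120, so continue squaring. x_1 = 13329^2 mod 34121 = 28315. x_2 = 28315^2 mod 34121 = 32209. Reached i = s−1 = 2 without hitting −1: 29439 is a Miller–Rabin witness and 34121 is composite.
The smallest witness among the given bases is 4795.

4795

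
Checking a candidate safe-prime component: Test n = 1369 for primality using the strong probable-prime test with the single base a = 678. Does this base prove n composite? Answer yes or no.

no

n − 1 = 1368 = 2^3 · 171, so s = 3 and d = 171.
x_0 = 678^171 mod 1369 = 1.
x_0 = 1, so 678 is not a witness.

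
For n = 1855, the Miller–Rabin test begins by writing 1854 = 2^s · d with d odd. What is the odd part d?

927

Halving: 1854 → 927; 927 is odd.
So 1854 = 2^1 · 927.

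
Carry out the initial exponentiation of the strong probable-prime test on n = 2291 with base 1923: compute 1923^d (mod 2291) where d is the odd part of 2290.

n − 1 = 2290 = 2^1 · 1145, so s = 1 and d = 1145.
By repeated squaring, 1923^1145 ≡ 2081 (mod 2291).

2081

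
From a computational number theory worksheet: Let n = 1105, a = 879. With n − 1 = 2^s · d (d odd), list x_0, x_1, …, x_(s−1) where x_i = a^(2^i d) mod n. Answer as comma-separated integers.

n − 1 = 1104 = 2^4 · 69, so s = 4 and d = 69.
x_0 = 879^69 mod 1105 = 1074.
x_1 = 1074^2 mod 1105 = 961.
x_2 = 961^2 mod 1105 = 846.
x_3 = 846^2 mod 1105 = 781.

1074, 961, 846, 781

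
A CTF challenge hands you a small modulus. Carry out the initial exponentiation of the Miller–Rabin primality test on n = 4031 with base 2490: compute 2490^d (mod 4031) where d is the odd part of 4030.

7

n − 1 = 4030 = 2^1 · 2015, so s = 1 and d = 2015.
Repeated squaring mod 4031: 2490^1 ≡ 2490, 2490^2 ≡ 422, 2490^4 ≡ 720, 2490^8 ≡ 2432, 2490^16 ≡ 1147, 2490^32 ≡ 1503, 2490^64 ≡ 1649, 2490^128 ≡ 2307, 2490^256 ≡ 1329, 2490^512 ≡ 663, 2490^1024 ≡ 190.
2015 = 1024 + 512 + 256 + 128 + 64 + 16 + 8 + 4 + 2 + 1, so 2490^2015 ≡ 190·663·1329·2307·1649·1147·2432·720·422·2490 ≡ 7 (mod 4031).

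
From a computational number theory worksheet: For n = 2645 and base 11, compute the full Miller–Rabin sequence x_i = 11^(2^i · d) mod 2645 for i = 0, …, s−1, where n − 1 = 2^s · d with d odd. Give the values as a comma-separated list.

241, 2536

n − 1 = 2644 = 2^2 · 661, so s = 2 and d = 661.
x_0 = 11^661 mod 2645 = 241.
x_1 = 241^2 mod 2645 = 2536.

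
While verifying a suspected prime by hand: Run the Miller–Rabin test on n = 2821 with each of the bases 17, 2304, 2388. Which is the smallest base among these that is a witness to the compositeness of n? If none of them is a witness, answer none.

none

n − 1 = 2820 = 2^2 · 705, so s = 2 and d = 705.
Base 17: x_0 = 17^705 mod 2821 = 2820. x_0 = 2820 ≡ −1, so 17 is not a witness.
Base 2304: x_0 = 2304^705 mod 2821 = 1. x_0 = 1, so 2304 is not a witness.
Base 2388: x_0 = 2388^705 mod 2821 = 1. x_0 = 1, so 2388 is not a witness.
No listed base is a witness for 2821.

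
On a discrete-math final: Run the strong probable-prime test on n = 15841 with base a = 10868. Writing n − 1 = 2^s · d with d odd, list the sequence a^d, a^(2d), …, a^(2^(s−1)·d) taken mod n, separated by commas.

1, 1, 1, 1, 1

n − 1 = 15840 = 2^5 · 495, so s = 5 and d = 495.
x_0 = 10868^495 mod 15841 = 1.
x_1 = 1^2 mod 15841 = 1.
x_2 = 1^2 mod 15841 = 1.
x_3 = 1^2 mod 15841 = 1.
x_4 = 1^2 mod 15841 = 1.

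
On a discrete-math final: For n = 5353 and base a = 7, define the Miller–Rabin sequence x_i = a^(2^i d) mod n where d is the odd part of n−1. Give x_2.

4677

n − 1 = 5352 = 2^3 · 669, so s = 3 and d = 669.
x_0 = 7^669 mod 5353 = 594.
x_1 = 594^2 mod 5353 = 4891.
x_2 = 4891^2 mod 5353 = 4677.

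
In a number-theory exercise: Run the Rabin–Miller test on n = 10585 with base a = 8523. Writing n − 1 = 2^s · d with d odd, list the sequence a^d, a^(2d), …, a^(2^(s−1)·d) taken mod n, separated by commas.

n − 1 = 10584 = 2^3 · 1323, so s = 3 and d = 1323.
x_0 = 8523^1323 mod 10585 = 2337.
x_1 = 2337^2 mod 10585 = 10294.
x_2 = 10294^2 mod 10585 = 1.

2337, 10294, 1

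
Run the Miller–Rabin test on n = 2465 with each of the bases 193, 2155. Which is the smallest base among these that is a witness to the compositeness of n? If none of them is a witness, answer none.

193

n − 1 = 2464 = 2^5 · 77, so s = 5 and d = 77.
Base 193: x_0 = 193^77 mod 2465 = 1438. x_0 is neither 1 nor 2464, so continue squaring. x_1 = 1438^2 mod 2465 = 2174. x_2 = 2174^2 mod 2465 = 871. x_3 = 871^2 mod 2465 = 1886. x_4 = 1886^2 mod 2465 = 1. x_4 = 1 but x_3 ≠ ±1, a nontrivial square root of 1 — 193 is a witness and 2465 is composite.
Base 2155: x_0 = 2155^77 mod 2465 = 115. x_0 is neither 1 nor 2464, so continue squaring. x_1 = 115^2 mod 2465 = 900. x_2 = 900^2 mod 2465 = 1480. x_3 = 1480^2 mod 2465 = 1480. x_4 = 1480^2 mod 2465 = 1480. Reached i = s−1 = 4 without hitting −1: 2155 is a Miller–Rabin witness and 2465 is composite.
The smallest witness among the given bases is 193.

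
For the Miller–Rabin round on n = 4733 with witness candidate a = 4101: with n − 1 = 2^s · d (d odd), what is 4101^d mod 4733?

n − 1 = 4732 = 2^2 · 1183, so s = 2 and d = 1183.
4101^1183 mod 4733 = 3836.

3836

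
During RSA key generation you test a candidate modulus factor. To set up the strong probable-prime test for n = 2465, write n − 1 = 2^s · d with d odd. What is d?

Halving: 2464 → 1232 → 616 → 308 → 154 → 77; 77 is odd.
So 2464 = 2^5 · 77.

77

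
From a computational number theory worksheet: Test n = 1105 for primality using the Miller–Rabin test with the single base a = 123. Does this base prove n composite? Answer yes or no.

n − 1 = 1104 = 2^4 · 69, so s = 4 and d = 69.
x_0 = 123^69 mod 1105 = 1058.
x_0 is neither 1 nor 1104, so continue squaring.
x_1 = 1058^2 mod 1105 = 1104.
x_1 ≡ −1, so 123 is not a witness.

no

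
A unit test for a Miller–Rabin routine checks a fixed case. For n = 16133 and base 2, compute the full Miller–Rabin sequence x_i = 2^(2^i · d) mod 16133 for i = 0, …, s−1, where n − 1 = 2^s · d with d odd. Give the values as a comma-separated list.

n − 1 = 16132 = 2^2 · 4033, so s = 2 and d = 4033.
x_0 = 2^4033 mod 16133 = 2.
x_1 = 2^2 mod 16133 = 4.

2, 4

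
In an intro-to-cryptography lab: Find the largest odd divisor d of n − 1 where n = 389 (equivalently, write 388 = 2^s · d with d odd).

97

Halving: 388 → 194 → 97; 97 is odd.
So 388 = 2^2 · 97.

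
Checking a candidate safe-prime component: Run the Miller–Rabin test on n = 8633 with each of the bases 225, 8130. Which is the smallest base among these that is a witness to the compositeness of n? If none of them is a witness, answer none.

n − 1 = 8632 = 2^3 · 1079, so s = 3 and d = 1079.
Base 225: x_0 = 225^1079 mod 8633 = 7785. x_0 is neither 1 nor 8632, so continue squaring. x_1 = 7785^2 mod 8633 = 2565. x_2 = 2565^2 mod 8633 = 879. Reached i = s−1 = 2 without hitting −1: 225 is a Miller–Rabin witness and 8633 is composite.
Base 8130: x_0 = 8130^1079 mod 8633 = 5265. x_0 is neither 1 nor 8632, so continue squaring. x_1 = 5265^2 mod 8633 = 8295. x_2 = 8295^2 mod 8633 = 2015. Reached i = s−1 = 2 without hitting −1: 8130 is a Miller–Rabin witness and 8633 is composite.
The smallest witness among the given bases is 225.

225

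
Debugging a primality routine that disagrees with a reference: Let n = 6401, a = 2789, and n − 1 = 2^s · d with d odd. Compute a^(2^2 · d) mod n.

n − 1 = 6400 = 2^8 · 25, so s = 8 and d = 25.
By repeated squaring, 2789^25 ≡ 6045 (mod 6401).
x_0 = 6045.
x_1 = 6045^2 mod 6401 = 5117.
x_2 = 5117^2 mod 6401 = 3599.

3599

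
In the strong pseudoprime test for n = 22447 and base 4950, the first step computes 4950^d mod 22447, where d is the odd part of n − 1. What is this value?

1

n − 1 = 22446 = 2^1 · 11223, so s = 1 and d = 11223.
4950^11223 mod 22447 = 1.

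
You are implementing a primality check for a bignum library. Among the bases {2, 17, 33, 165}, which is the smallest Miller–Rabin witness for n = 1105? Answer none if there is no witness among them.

2

n − 1 = 1104 = 2^4 · 69, so s = 4 and d = 69.
Base 2: x_0 = 2^69 mod 1105 = 967. x_0 is neither 1 nor 1104, so continue squaring. x_1 = 967^2 mod 1105 = 259. x_2 = 259^2 mod 1105 = 781. x_3 = 781^2 mod 1105 = 1. x_3 = 1 but x_2 ≠ ±1, a nontrivial square root of 1 — 2 is a witness and 1105 is composite.
Base 17: x_0 = 17^69 mod 1105 = 272. x_0 is neither 1 nor 1104, so continue squaring. x_1 = 272^2 mod 1105 = 1054. x_2 = 1054^2 mod 1105 = 391. x_3 = 391^2 mod 1105 = 391. Reached i = s−1 = 3 without hitting −1: 17 is a Miller–Rabin witness and 1105 is composite.
Base 33: x_0 = 33^69 mod 1105 = 203. x_0 is neither 1 nor 1104, so continue squaring. x_1 = 203^2 mod 1105 = 324. x_2 = 324^2 mod 1105 = 1. x_2 = 1 but x_1 ≠ ±1, a nontrivial square root of 1 — 33 is a witness and 1105 is composite.
Base 165: x_0 = 165^69 mod 1105 = 105. x_0 is neither 1 nor 1104, so continue squaring. x_1 = 105^2 mod 1105 = 1080. x_2 = 1080^2 mod 1105 = 625. x_3 = 625^2 mod 1105 = 560. Reached i = s−1 = 3 without hitting −1: 165 is a Miller–Rabin witness and 1105 is composite.
The smallest witness among the given bases is 2.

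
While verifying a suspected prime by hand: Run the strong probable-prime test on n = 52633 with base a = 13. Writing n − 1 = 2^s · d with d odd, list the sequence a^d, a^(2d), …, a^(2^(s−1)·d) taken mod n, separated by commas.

36875, 44703, 41098

n − 1 = 52632 = 2^3 · 6579, so s = 3 and d = 6579.
x_0 = 13^6579 mod 52633 = 36875.
x_1 = 36875^2 mod 52633 = 44703.
x_2 = 44703^2 mod 52633 = 41098.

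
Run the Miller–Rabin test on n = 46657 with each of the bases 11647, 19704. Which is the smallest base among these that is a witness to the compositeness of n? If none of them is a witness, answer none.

11647

n − 1 = 46656 = 2^6 · 729, so s = 6 and d = 729.
Base 11647: x_0 = 11647^729 mod 46657 = 12167. x_0 is neither 1 nor 46656, so continue squaring. x_1 = 12167^2 mod 46657 = 39885. x_2 = 39885^2 mod 46657 = 42810. x_3 = 42810^2 mod 46657 = 9140. x_4 = 9140^2 mod 46657 = 23570. x_5 = 23570^2 mod 46657 = 1. x_5 = 1 but x_4 ≠ ±1, a nontrivial square root of 1 — 11647 is a witness and 46657 is composite.
Base 19704: x_0 = 19704^729 mod 46657 = 33775. x_0 is neither 1 nor 46656, so continue squaring. x_1 = 33775^2 mod 46657 = 33632. x_2 = 33632^2 mod 46657 = 5773. x_3 = 5773^2 mod 46657 = 14431. x_4 = 14431^2 mod 46657 = 23570. x_5 = 23570^2 mod 46657 = 1. x_5 = 1 but x_4 ≠ ±1, a nontrivial square root of 1 — 19704 is a witness and 46657 is composite.
The smallest witness among the given bases is 11647.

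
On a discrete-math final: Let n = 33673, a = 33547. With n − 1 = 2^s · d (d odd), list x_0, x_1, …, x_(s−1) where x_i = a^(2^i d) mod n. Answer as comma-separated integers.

n − 1 = 33672 = 2^3 · 4209, so s = 3 and d = 4209.
x_0 = 33547^4209 mod 33673 = 17039.
x_1 = 17039^2 mod 33673 = 32588.
x_2 = 32588^2 mod 33673 = 32343.

17039, 32588, 32343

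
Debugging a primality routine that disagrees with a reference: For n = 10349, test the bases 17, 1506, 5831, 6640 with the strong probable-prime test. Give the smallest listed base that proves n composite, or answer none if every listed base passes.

17

n − 1 = 10348 = 2^2 · 2587, so s = 2 and d = 2587.
Base 17: x_0 = 17^2587 mod 10349 = 78. x_0 is neither 1 nor 10348, so continue squaring. x_1 = 78^2 mod 10349 = 6084. Reached i = s−1 = 1 without hitting −1: 17 is a Miller–Rabin witness and 10349 is composite.
Base 1506: x_0 = 1506^2587 mod 10349 = 7528. x_0 is neither 1 nor 10348, so continue squaring. x_1 = 7528^2 mod 10349 = 10009. Reached i = s−1 = 1 without hitting −1: 1506 is a Miller–Rabin witness and 10349 is composite.
Base 5831: x_0 = 5831^2587 mod 10349 = 3872. x_0 is neither 1 nor 10348, so continue squaring. x_1 = 3872^2 mod 10349 = 7032. Reached i = s−1 = 1 without hitting −1: 5831 is a Miller–Rabin witness and 10349 is composite.
Base 6640: x_0 = 6640^2587 mod 10349 = 9898. x_0 is neither 1 nor 10348, so continue squaring. x_1 = 9898^2 mod 10349 = 6770. Reached i = s−1 = 1 without hitting −1: 6640 is a Miller–Rabin witness and 10349 is composite.
The smallest witness among the given bases is 17.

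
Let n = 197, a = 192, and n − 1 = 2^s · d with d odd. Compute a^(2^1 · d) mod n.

196

n − 1 = 196 = 2^2 · 49, so s = 2 and d = 49.
Repeated squaring mod 197: 192^1 ≡ 192, 192^2 ≡ 25, 192^4 ≡ 34, 192^8 ≡ 171, 192^16 ≡ 85, 192^32 ≡ 133.
49 = 32 + 16 + 1, so 192^49 ≡ 133·85·192 ≡ 14 (mod 197).
x_0 = 14.
x_1 = 14^2 mod 197 = 196.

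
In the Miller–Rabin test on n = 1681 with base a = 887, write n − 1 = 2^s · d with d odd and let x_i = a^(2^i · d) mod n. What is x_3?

n − 1 = 1680 = 2^4 · 105, so s = 4 and d = 105.
By repeated squaring, 887^105 ≡ 55 (mod 1681).
x_0 = 55.
x_1 = 55^2 mod 1681 = 1344.
x_2 = 1344^2 mod 1681 = 942.
x_3 = 942^2 mod 1681 = 1477.

1477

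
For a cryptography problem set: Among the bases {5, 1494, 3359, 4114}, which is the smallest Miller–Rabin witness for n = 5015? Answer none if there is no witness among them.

n − 1 = 5014 = 2^1 · 2507, so s = 1 and d = 2507.
Base 5: x_0 = 5^2507 mod 5015 = 4040. x_0 ∉ {1, 5014} and s = 1, so 5 is a Miller–Rabin witness and 5015 is composite.
Base 1494: x_0 = 1494^2507 mod 5015 = 1709. x_0 ∉ {1, 5014} and s = 1, so 1494 is a Miller–Rabin witness and 5015 is composite.
Base 3359: x_0 = 3359^2507 mod 5015 = 4049. x_0 ∉ {1, 5014} and s = 1, so 3359 is a Miller–Rabin witness and 5015 is composite.
Base 4114: x_0 = 4114^2507 mod 5015 = 2584. x_0 ∉ {1, 5014} and s = 1, so 4114 is a Miller–Rabin witness and 5015 is composite.
The smallest witness among the given bases is 5.

5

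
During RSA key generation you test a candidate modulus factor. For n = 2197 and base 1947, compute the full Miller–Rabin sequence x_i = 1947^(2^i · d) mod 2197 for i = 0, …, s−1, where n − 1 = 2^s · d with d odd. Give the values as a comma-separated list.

909, 209

n − 1 = 2196 = 2^2 · 549, so s = 2 and d = 549.
x_0 = 1947^549 mod 2197 = 909.
x_1 = 909^2 mod 2197 = 209.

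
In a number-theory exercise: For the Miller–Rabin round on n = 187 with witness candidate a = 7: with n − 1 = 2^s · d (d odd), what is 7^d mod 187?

57

n − 1 = 186 = 2^1 · 93, so s = 1 and d = 93.
7^93 mod 187 = 57.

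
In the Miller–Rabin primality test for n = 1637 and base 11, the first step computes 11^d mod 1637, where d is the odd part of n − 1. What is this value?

n − 1 = 1636 = 2^2 · 409, so s = 2 and d = 409.
Repeated squaring mod 1637: 11^1 ≡ 11, 11^2 ≡ 121, 11^4 ≡ 1545, 11^8 ≡ 279, 11^16 ≡ 902, 11^32 ≡ 15, 11^64 ≡ 225, 11^128 ≡ 1515, 11^256 ≡ 151.
409 = 256 + 128 + 16 + 8 + 1, so 11^409 ≡ 151·1515·902·279·11 ≡ 1 (mod 1637).

1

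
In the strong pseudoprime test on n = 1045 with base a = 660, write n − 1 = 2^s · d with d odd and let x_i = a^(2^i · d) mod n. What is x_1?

n − 1 = 1044 = 2^2 · 261, so s = 2 and d = 261.
x_0 = 660^261 mod 1045 = 550.
x_1 = 550^2 mod 1045 = 495.

495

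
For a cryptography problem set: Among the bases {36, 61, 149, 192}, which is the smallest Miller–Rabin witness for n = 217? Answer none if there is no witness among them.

n − 1 = 216 = 2^3 · 27, so s = 3 and d = 27.
Base 36: x_0 = 36^27 mod 217 = 1. x_0 = 1, so 36 is not a witness.
Base 61: x_0 = 61^27 mod 217 = 216. x_0 = 216 ≡ −1, so 61 is not a witness.
Base 149: x_0 = 149^27 mod 217 = 1. x_0 = 1, so 149 is not a witness.
Base 192: x_0 = 192^27 mod 217 = 216. x_0 = 216 ≡ −1, so 192 is not a witness.
No listed base is a witness for 217.

none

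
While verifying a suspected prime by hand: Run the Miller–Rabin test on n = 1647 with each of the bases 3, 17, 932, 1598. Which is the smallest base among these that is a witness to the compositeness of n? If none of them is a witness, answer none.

3

n − 1 = 1646 = 2^1 · 823, so s = 1 and d = 823.
Base 3: x_0 = 3^823 mod 1647 = 27. x_0 ∉ {1, 1646} and s = 1, so 3 is a Miller–Rabin witness and 1647 is composite.
Base 17: x_0 = 17^823 mod 1647 = 1124. x_0 ∉ {1, 1646} and s = 1, so 17 is a Miller–Rabin witness and 1647 is composite.
Base 932: x_0 = 932^823 mod 1647 = 1490. x_0 ∉ {1, 1646} and s = 1, so 932 is a Miller–Rabin witness and 1647 is composite.
Base 1598: x_0 = 1598^823 mod 1647 = 1184. x_0 ∉ {1, 1646} and s = 1, so 1598 is a Miller–Rabin witness and 1647 is composite.
The smallest witness among the given bases is 3.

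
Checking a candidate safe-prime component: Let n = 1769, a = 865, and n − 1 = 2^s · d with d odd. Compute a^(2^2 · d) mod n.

n − 1 = 1768 = 2^3 · 221, so s = 3 and d = 221.
x_0 = 865^221 mod 1769 = 1292.
x_1 = 1292^2 mod 1769 = 1097.
x_2 = 1097^2 mod 1769 = 489.

489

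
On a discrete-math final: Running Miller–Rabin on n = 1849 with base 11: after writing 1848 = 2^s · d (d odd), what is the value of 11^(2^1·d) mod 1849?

1764

n − 1 = 1848 = 2^3 · 231, so s = 3 and d = 231.
Repeated squaring mod 1849: 11^1 ≡ 11, 11^2 ≡ 121, 11^4 ≡ 1698, 11^8 ≡ 613, 11^16 ≡ 422, 11^32 ≡ 580, 11^64 ≡ 1731, 11^128 ≡ 981.
231 = 128 + 64 + 32 + 4 + 2 + 1, so 11^231 ≡ 981·1731·580·1698·121·11 ≡ 1807 (mod 1849).
x_0 = 1807.
x_1 = 1807^2 mod 1849 = 1764.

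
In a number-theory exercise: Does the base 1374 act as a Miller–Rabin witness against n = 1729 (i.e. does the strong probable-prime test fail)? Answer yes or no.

n − 1 = 1728 = 2^6 · 27, so s = 6 and d = 27.
Repeated squaring mod 1729: 1374^1 ≡ 1374, 1374^2 ≡ 1537, 1374^4 ≡ 555, 1374^8 ≡ 263, 1374^16 ≡ 9.
27 = 16 + 8 + 2 + 1, so 1374^27 ≡ 9·263·1537·1374 ≡ 1 (mod 1729).
x_0 = 1374^27 mod 1729 = 1.
x_0 = 1, so 1374 is not a witness.

no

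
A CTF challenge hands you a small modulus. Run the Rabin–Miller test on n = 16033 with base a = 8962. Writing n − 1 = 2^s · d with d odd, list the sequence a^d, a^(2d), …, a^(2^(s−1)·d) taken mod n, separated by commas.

n − 1 = 16032 = 2^5 · 501, so s = 5 and d = 501.
x_0 = 8962^501 mod 16033 = 12972.
x_1 = 12972^2 mod 16033 = 6449.
x_2 = 6449^2 mod 16033 = 16032.
x_3 = 16032^2 mod 16033 = 1.
x_4 = 1^2 mod 16033 = 1.

12972, 6449, 16032, 1, 1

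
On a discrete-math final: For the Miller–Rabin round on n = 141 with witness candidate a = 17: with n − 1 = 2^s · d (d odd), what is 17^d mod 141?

n − 1 = 140 = 2^2 · 35, so s = 2 and d = 35.
17^35 mod 141 = 8.

8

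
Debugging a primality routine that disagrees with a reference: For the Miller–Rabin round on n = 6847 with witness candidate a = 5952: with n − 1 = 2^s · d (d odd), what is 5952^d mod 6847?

5971

n − 1 = 6846 = 2^1 · 3423, so s = 1 and d = 3423.
By repeated squaring, 5952^3423 ≡ 5971 (mod 6847).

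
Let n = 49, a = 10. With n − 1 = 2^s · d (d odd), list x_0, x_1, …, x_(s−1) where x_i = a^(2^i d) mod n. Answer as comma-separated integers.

n − 1 = 48 = 2^4 · 3, so s = 4 and d = 3.
x_0 = 10^3 mod 49 = 20.
x_1 = 20^2 mod 49 = 8.
x_2 = 8^2 mod 49 = 15.
x_3 = 15^2 mod 49 = 29.

20, 8, 15, 29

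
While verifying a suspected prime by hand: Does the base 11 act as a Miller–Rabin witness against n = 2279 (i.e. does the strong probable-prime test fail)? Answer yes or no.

n − 1 = 2278 = 2^1 · 1139, so s = 1 and d = 1139.
x_0 = 11^1139 mod 2279 = 1951.
x_0 ∉ {1, 2278} and s = 1, so 11 is a Miller–Rabin witness and 2279 is composite.

yes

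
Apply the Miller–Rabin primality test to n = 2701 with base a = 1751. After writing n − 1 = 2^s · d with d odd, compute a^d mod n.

n − 1 = 2700 = 2^2 · 675, so s = 2 and d = 675.
1751^675 mod 2701 = 2554.

2554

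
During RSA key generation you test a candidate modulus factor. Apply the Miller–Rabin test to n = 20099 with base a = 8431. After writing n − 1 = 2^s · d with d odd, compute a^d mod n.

19655

n − 1 = 20098 = 2^1 · 10049, so s = 1 and d = 10049.
Repeated squaring mod 20099: 8431^1 ≡ 8431, 8431^2 ≡ 11697, 8431^4 ≡ 5916, 8431^8 ≡ 6697, 8431^16 ≡ 8940, 8431^32 ≡ 9976, 8431^64 ≡ 10427, 8431^128 ≡ 6838, 8431^256 ≡ 7970, 8431^512 ≡ 8060, 8431^1024 ≡ 3632, 8431^2048 ≡ 6480, 8431^4096 ≡ 3589, 8431^8192 ≡ 17561.
10049 = 8192 + 1024 + 512 + 256 + 64 + 1, so 8431^10049 ≡ 17561·3632·8060·7970·10427·8431 ≡ 19655 (mod 20099).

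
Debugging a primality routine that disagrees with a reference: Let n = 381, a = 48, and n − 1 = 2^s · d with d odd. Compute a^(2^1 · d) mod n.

333

n − 1 = 380 = 2^2 · 95, so s = 2 and d = 95.
x_0 = 48^95 mod 381 = 156.
x_1 = 156^2 mod 381 = 333.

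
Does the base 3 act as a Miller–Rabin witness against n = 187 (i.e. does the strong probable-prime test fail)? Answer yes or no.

n − 1 = 186 = 2^1 · 93, so s = 1 and d = 93.
x_0 = 3^93 mod 187 = 148.
x_0 ∉ {1, 186} and s = 1, so 3 is a Miller–Rabin witness and 187 is composite.

yes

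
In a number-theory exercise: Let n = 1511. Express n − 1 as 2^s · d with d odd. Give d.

Halving: 1510 → 755; 755 is odd.
So 1510 = 2^1 · 755.

755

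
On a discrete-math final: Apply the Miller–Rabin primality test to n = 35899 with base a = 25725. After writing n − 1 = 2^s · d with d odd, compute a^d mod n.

35898

n − 1 = 35898 = 2^1 · 17949, so s = 1 and d = 17949.
Repeated squaring mod 35899: 25725^1 ≡ 25725, 25725^2 ≡ 13459, 25725^4 ≡ 34226, 25725^8 ≡ 34706, 25725^16 ≡ 23188, 25725^32 ≡ 24021, 25725^64 ≡ 3814, 25725^128 ≡ 7501, 25725^256 ≡ 11268, 25725^512 ≡ 28960, 25725^1024 ≡ 9162, 25725^2048 ≡ 10382, 25725^4096 ≡ 17126, 25725^8192 ≡ 5046, 25725^16384 ≡ 9725.
17949 = 16384 + 1024 + 512 + 16 + 8 + 4 + 1, so 25725^17949 ≡ 9725·9162·28960·23188·34706·34226·25725 ≡ 35898 (mod 35899).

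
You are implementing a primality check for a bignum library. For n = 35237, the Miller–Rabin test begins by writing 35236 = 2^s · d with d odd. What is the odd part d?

8809

Halving: 35236 → 17618 → 8809; 8809 is odd.
So 35236 = 2^2 · 8809.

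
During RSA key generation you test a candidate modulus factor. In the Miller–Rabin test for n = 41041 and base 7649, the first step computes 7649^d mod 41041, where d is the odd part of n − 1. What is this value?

35300

n − 1 = 41040 = 2^4 · 2565, so s = 4 and d = 2565.
7649^2565 mod 41041 = 35300.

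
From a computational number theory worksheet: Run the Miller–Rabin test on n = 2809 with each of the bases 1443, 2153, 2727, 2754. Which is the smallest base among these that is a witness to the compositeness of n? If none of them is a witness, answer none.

n − 1 = 2808 = 2^3 · 351, so s = 3 and d = 351.
Base 1443: x_0 = 1443^351 mod 2809 = 2309. x_0 is neither 1 nor 2808, so continue squaring. x_1 = 2309^2 mod 2809 = 2808. x_1 ≡ −1, so 1443 is not a witness.
Base 2153: x_0 = 2153^351 mod 2809 = 1196. x_0 is neither 1 nor 2808, so continue squaring. x_1 = 1196^2 mod 2809 = 635. x_2 = 635^2 mod 2809 = 1538. Reached i = s−1 = 2 without hitting −1: 2153 is a Miller–Rabin witness and 2809 is composite.
Base 2727: x_0 = 2727^351 mod 2809 = 372. x_0 is neither 1 nor 2808, so continue squaring. x_1 = 372^2 mod 2809 = 743. x_2 = 743^2 mod 2809 = 1485. Reached i = s−1 = 2 without hitting −1: 2727 is a Miller–Rabin witness and 2809 is composite.
Base 2754: x_0 = 2754^351 mod 2809 = 1991. x_0 is neither 1 nor 2808, so continue squaring. x_1 = 1991^2 mod 2809 = 582. x_2 = 582^2 mod 2809 = 1644. Reached i = s−1 = 2 without hitting −1: 2754 is a Miller–Rabin witness and 2809 is composite.
The smallest witness among the given bases is 2153.

2153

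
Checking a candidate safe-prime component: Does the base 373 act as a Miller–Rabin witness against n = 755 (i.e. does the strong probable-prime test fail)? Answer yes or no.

n − 1 = 754 = 2^1 · 377, so s = 1 and d = 377.
x_0 = 373^377 mod 755 = 93.
x_0 ∉ {1, 754} and s = 1, so 373 is a Miller–Rabin witness and 755 is composite.

yes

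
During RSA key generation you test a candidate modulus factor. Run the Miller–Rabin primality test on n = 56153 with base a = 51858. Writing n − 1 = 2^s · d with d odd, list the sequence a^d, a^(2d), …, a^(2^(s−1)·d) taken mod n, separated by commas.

20139, 42355, 26134

n − 1 = 56152 = 2^3 · 7019, so s = 3 and d = 7019.
x_0 = 51858^7019 mod 56153 = 20139.
x_1 = 20139^2 mod 56153 = 42355.
x_2 = 42355^2 mod 56153 = 26134.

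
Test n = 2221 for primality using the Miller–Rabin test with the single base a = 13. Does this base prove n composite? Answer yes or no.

n − 1 = 2220 = 2^2 · 555, so s = 2 and d = 555.
Repeated squaring mod 2221: 13^1 ≡ 13, 13^2 ≡ 169, 13^4 ≡ 1909, 13^8 ≡ 1841, 13^16 ≡ 35, 13^32 ≡ 1225, 13^64 ≡ 1450, 13^128 ≡ 1434, 13^256 ≡ 1931, 13^512 ≡ 1923.
555 = 512 + 32 + 8 + 2 + 1, so 13^555 ≡ 1923·1225·1841·169·13 ≡ 790 (mod 2221).
x_0 = 13^555 mod 2221 = 790.
x_0 is neither 1 nor 2220, so continue squaring.
x_1 = 790^2 mod 2221 = 2220.
x_1 ≡ −1, so 13 is not a witness.

no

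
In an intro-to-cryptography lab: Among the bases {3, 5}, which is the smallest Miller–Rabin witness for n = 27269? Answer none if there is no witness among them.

3

n − 1 = 27268 = 2^2 · 6817, so s = 2 and d = 6817.
Base 3: x_0 = 3^6817 mod 27269 = 5432. x_0 is neither 1 nor 27268, so continue squaring. x_1 = 5432^2 mod 27269 = 1566. Reached i = s−1 = 1 without hitting −1: 3 is a Miller–Rabin witness and 27269 is composite.
Base 5: x_0 = 5^6817 mod 27269 = 26986. x_0 is neither 1 nor 27268, so continue squaring. x_1 = 26986^2 mod 27269 = 25551. Reached i = s−1 = 1 without hitting −1: 5 is a Miller–Rabin witness and 27269 is composite.
The smallest witness among the given bases is 3.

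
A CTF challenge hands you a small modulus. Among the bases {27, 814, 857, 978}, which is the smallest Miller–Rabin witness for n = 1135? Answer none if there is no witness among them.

n − 1 = 1134 = 2^1 · 567, so s = 1 and d = 567.
Base 27: x_0 = 27^567 mod 1135 = 48. x_0 ∉ {1, 1134} and s = 1, so 27 is a Miller–Rabin witness and 1135 is composite.
Base 814: x_0 = 814^567 mod 1135 = 664. x_0 ∉ {1, 1134} and s = 1, so 814 is a Miller–Rabin witness and 1135 is composite.
Base 857: x_0 = 857^567 mod 1135 = 558. x_0 ∉ {1, 1134} and s = 1, so 857 is a Miller–Rabin witness and 1135 is composite.
Base 978: x_0 = 978^567 mod 1135 = 587. x_0 ∉ {1, 1134} and s = 1, so 978 is a Miller–Rabin witness and 1135 is composite.
The smallest witness among the given bases is 27.

27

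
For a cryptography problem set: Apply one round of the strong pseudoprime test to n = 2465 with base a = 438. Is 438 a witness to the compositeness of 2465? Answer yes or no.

n − 1 = 2464 = 2^5 · 77, so s = 5 and d = 77.
x_0 = 438^77 mod 2465 = 2308.
x_0 is neither 1 nor 2464, so continue squaring.
x_1 = 2308^2 mod 2465 = 2464.
x_1 ≡ −1, so 438 is not a witness.

no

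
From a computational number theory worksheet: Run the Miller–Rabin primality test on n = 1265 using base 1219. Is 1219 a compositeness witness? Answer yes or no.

n − 1 = 1264 = 2^4 · 79, so s = 4 and d = 79.
x_0 = 1219^79 mod 1265 = 874.
x_0 is neither 1 nor 1264, so continue squaring.
x_1 = 874^2 mod 1265 = 1081.
x_2 = 1081^2 mod 1265 = 966.
x_3 = 966^2 mod 1265 = 851.
Reached i = s−1 = 3 without hitting −1: 1219 is a Miller–Rabin witness and 1265 is composite.

yes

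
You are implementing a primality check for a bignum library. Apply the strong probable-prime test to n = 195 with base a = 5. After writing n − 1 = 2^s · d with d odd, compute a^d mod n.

n − 1 = 194 = 2^1 · 97, so s = 1 and d = 97.
5^97 mod 195 = 5.

5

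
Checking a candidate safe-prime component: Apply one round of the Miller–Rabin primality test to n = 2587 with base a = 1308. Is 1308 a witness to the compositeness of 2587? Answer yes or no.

yes

n − 1 = 2586 = 2^1 · 1293, so s = 1 and d = 1293.
By repeated squaring, 1308^1293 ≡ 320 (mod 2587).
x_0 = 1308^1293 mod 2587 = 320.
x_0 ∉ {1, 2586} and s = 1, so 1308 is a Miller–Rabin witness and 2587 is composite.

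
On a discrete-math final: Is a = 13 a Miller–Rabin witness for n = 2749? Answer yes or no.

no

n − 1 = 2748 = 2^2 · 687, so s = 2 and d = 687.
x_0 = 13^687 mod 2749 = 2109.
x_0 is neither 1 nor 2748, so continue squaring.
x_1 = 2109^2 mod 2749 = 2748.
x_1 ≡ −1, so 13 is not a witness.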